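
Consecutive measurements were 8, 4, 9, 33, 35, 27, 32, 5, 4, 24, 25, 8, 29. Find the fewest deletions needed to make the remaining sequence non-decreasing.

Fewest deletions = n − (longest non-decreasing subsequence).
i:      1  2  3  4  5  6  7  8  9 10 11 12 13
a[i]:   8  4  9 33 35 27 32  5  4 24 25  8 29
dp:     1  1  2  3  4  3  4  2  2  3  4  3  5
max dp = 5, so deletions = 13 − 5 = 8.

8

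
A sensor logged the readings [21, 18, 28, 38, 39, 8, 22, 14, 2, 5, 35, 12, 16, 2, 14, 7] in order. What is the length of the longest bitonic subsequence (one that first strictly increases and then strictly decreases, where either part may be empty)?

inc[i] = longest strictly increasing subsequence ending at i; dec[i] = longest strictly decreasing subsequence starting at i:
i:      1  2  3  4  5  6  7  8  9 10 11 12 13 14 15 16
a[i]:  21 18 28 38 39  8 22 14  2  5 35 12 16  2 14  7
inc:    1  1  2  3  4  1  2  2  1  2  3  3  4  1  4  3
dec:    5  4  5  5  5  3  4  3  1  2  4  2  3  1  2  1
Best peak at i=5 (value 39): inc=4, dec=5, length 4+5−1 = 8.

8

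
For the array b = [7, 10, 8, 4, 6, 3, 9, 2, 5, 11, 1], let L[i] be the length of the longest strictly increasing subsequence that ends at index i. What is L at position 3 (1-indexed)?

dp[i] = 1 + max{dp[j] : j<i, b[j]<b[i]} (or 1 if no such j):
i:      1  2  3  4  5  6  7  8  9 10 11
b[i]:   7 10  8  4  6  3  9  2  5 11  1
dp:     1  2  2  1  2  1  3  1  2  4  1
At index 3 the value is 2.

2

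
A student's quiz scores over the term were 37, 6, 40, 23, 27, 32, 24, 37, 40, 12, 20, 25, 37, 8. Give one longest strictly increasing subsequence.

6, 23, 27, 32, 37, 40

Patience tails give the LIS length; then backtrack through the dp parents:
37 → extends → [37]
6 → replaces 37 → [6]
40 → extends → [6, 40]
23 → replaces 40 → [6, 23]
27 → extends → [6, 23, 27]
32 → extends → [6, 23, 27, 32]
24 → replaces 27 → [6, 23, 24, 32]
37 → extends → [6, 23, 24, 32, 37]
40 → extends → [6, 23, 24, 32, 37, 40]
12 → replaces 23 → [6, 12, 24, 32, 37, 40]
20 → replaces 24 → [6, 12, 20, 32, 37, 40]
25 → replaces 32 → [6, 12, 20, 25, 37, 40]
37 → already a tail → [6, 12, 20, 25, 37, 40]
8 → replaces 12 → [6, 8, 20, 25, 37, 40]
Length 6; one witness is 6, 23, 27, 32, 37, 40.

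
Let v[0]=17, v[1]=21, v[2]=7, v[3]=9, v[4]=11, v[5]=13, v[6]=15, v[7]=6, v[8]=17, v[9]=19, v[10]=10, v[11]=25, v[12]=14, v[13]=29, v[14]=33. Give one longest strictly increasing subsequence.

Patience tails give the LIS length; then backtrack through the dp parents:
17 → extends → [17]
21 → extends → [17, 21]
7 → replaces 17 → [7, 21]
9 → replaces 21 → [7, 9]
11 → extends → [7, 9, 11]
13 → extends → [7, 9, 11, 13]
15 → extends → [7, 9, 11, 13, 15]
6 → replaces 7 → [6, 9, 11, 13, 15]
17 → extends → [6, 9, 11, 13, 15, 17]
19 → extends → [6, 9, 11, 13, 15, 17, 19]
10 → replaces 11 → [6, 9, 10, 13, 15, 17, 19]
25 → extends → [6, 9, 10, 13, 15, 17, 19, 25]
14 → replaces 15 → [6, 9, 10, 13, 14, 17, 19, 25]
29 → extends → [6, 9, 10, 13, 14, 17, 19, 25, 29]
33 → extends → [6, 9, 10, 13, 14, 17, 19, 25, 29, 33]
Length 10; one witness is 7, 9, 11, 13, 15, 17, 19, 25, 29, 33.

7, 9, 11, 13, 15, 17, 19, 25, 29, 33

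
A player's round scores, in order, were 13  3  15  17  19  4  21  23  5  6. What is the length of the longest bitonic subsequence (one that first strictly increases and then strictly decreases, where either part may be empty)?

7

inc[i] = longest strictly increasing subsequence ending at i; dec[i] = longest strictly decreasing subsequence starting at i:
i:      1  2  3  4  5  6  7  8  9 10
a[i]:  13  3 15 17 19  4 21 23  5  6
inc:    1  1  2  3  4  2  5  6  3  4
dec:    2  1  2  2  2  1  2  2  1  1
Best peak at i=8 (value 23): inc=6, dec=2, length 6+2−1 = 7.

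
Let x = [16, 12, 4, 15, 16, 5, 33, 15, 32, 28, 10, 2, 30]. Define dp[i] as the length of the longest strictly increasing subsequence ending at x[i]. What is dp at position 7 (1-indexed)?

4

dp[i] = 1 + max{dp[j] : j<i, x[j]<x[i]} (or 1 if no such j):
i:      1  2  3  4  5  6  7  8  9 10 11 12 13
x[i]:  16 12  4 15 16  5 33 15 32 28 10  2 30
dp:     1  1  1  2  3  2  4  3  4  4  3  1  5
At index 7 the value is 4.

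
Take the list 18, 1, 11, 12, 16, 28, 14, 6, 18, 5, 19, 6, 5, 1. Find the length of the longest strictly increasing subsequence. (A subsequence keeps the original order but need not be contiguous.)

6

Let dp[i] be the length of the longest such subsequence ending at index i:
i:      1  2  3  4  5  6  7  8  9 10 11 12 13 14
a[i]:  18  1 11 12 16 28 14  6 18  5 19  6  5  1
dp:     1  1  2  3  4  5  4  2  5  2  6  3  2  1
Maximum dp value is 6.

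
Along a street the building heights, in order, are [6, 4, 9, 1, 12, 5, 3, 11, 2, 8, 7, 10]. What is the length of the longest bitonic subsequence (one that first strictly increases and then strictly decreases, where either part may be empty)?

inc[i] = longest strictly increasing subsequence ending at i; dec[i] = longest strictly decreasing subsequence starting at i:
i:      1  2  3  4  5  6  7  8  9 10 11 12
a[i]:   6  4  9  1 12  5  3 11  2  8  7 10
inc:    1  1  2  1  3  2  2  3  2  3  3  4
dec:    4  3  4  1  4  3  2  3  1  2  1  1
Best peak at i=5 (value 12): inc=3, dec=4, length 3+4−1 = 6.

6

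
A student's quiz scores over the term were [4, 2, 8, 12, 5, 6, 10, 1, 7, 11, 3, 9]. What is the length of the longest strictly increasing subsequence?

5

Track the smallest tail for each achievable length (strict):
4 → extends → [4]
2 → replaces 4 → [2]
8 → extends → [2, 8]
12 → extends → [2, 8, 12]
5 → replaces 8 → [2, 5, 12]
6 → replaces 12 → [2, 5, 6]
10 → extends → [2, 5, 6, 10]
1 → replaces 2 → [1, 5, 6, 10]
7 → replaces 10 → [1, 5, 6, 7]
11 → extends → [1, 5, 6, 7, 11]
3 → replaces 5 → [1, 3, 6, 7, 11]
9 → replaces 11 → [1, 3, 6, 7, 9]
Five tails, so the longest strictly increasing subsequence has length 5 (e.g. 4, 5, 6, 10, 11).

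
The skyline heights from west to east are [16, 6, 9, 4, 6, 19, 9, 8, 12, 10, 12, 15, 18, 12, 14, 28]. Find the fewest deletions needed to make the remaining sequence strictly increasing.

Fewest deletions = n − (longest strictly increasing subsequence).
i:      1  2  3  4  5  6  7  8  9 10 11 12 13 14 15 16
a[i]:  16  6  9  4  6 19  9  8 12 10 12 15 18 12 14 28
dp:     1  1  2  1  2  3  3  3  4  4  5  6  7  5  6  8
max dp = 8, so deletions = 16 − 8 = 8.

8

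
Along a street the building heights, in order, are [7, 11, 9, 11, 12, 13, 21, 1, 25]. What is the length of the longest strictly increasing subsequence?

Track the smallest tail for each achievable length (strict):
7 → extends → [7]
11 → extends → [7, 11]
9 → replaces 11 → [7, 9]
11 → extends → [7, 9, 11]
12 → extends → [7, 9, 11, 12]
13 → extends → [7, 9, 11, 12, 13]
21 → extends → [7, 9, 11, 12, 13, 21]
1 → replaces 7 → [1, 9, 11, 12, 13, 21]
25 → extends → [1, 9, 11, 12, 13, 21, 25]
Seven tails, so the longest strictly increasing subsequence has length 7 (e.g. 7, 9, 11, 12, 13, 21, 25).

7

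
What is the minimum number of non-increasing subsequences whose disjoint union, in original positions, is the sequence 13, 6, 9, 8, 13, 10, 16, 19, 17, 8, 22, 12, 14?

Place each on the leftmost legal pile:
13 → new pile 1 (tops now [13])
6 → pile 1 (tops now [6])
9 → new pile 2 (tops now [6, 9])
8 → pile 2 (tops now [6, 8])
13 → new pile 3 (tops now [6, 8, 13])
10 → pile 3 (tops now [6, 8, 10])
16 → new pile 4 (tops now [6, 8, 10, 16])
19 → new pile 5 (tops now [6, 8, 10, 16, 19])
17 → pile 5 (tops now [6, 8, 10, 16, 17])
8 → pile 2 (tops now [6, 8, 10, 16, 17])
22 → new pile 6 (tops now [6, 8, 10, 16, 17, 22])
12 → pile 4 (tops now [6, 8, 10, 12, 17, 22])
14 → pile 5 (tops now [6, 8, 10, 12, 14, 22])
Six piles.

6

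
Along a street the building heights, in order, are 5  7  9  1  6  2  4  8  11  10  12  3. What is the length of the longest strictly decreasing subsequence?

Let dp[i] be the longest strictly decreasing subsequence ending at i:
i:      1  2  3  4  5  6  7  8  9 10 11 12
a[i]:   5  7  9  1  6  2  4  8 11 10 12  3
dp:     1  1  1  2  2  3  3  2  1  2  1  4
Maximum is 4.

4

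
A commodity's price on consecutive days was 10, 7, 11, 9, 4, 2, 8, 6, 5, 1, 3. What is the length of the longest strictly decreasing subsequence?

6

Negate each value so 'decreasing' becomes 'increasing', then run patience tails on the negated sequence:
-10 → extends → [-10]
-7 → extends → [-10, -7]
-11 → replaces -10 → [-11, -7]
-9 → replaces -7 → [-11, -9]
-4 → extends → [-11, -9, -4]
-2 → extends → [-11, -9, -4, -2]
-8 → replaces -4 → [-11, -9, -8, -2]
-6 → replaces -2 → [-11, -9, -8, -6]
-5 → extends → [-11, -9, -8, -6, -5]
-1 → extends → [-11, -9, -8, -6, -5, -1]
-3 → replaces -1 → [-11, -9, -8, -6, -5, -3]
Six tails, so the longest strictly decreasing subsequence of the original has length 6.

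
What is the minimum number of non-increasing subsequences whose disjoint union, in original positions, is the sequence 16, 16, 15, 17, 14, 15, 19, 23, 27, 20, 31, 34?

7

Place each on the leftmost legal pile:
16 → new pile 1 (tops now [16])
16 → pile 1 (tops now [16])
15 → pile 1 (tops now [15])
17 → new pile 2 (tops now [15, 17])
14 → pile 1 (tops now [14, 17])
15 → pile 2 (tops now [14, 15])
19 → new pile 3 (tops now [14, 15, 19])
23 → new pile 4 (tops now [14, 15, 19, 23])
27 → new pile 5 (tops now [14, 15, 19, 23, 27])
20 → pile 4 (tops now [14, 15, 19, 20, 27])
31 → new pile 6 (tops now [14, 15, 19, 20, 27, 31])
34 → new pile 7 (tops now [14, 15, 19, 20, 27, 31, 34])
Seven piles.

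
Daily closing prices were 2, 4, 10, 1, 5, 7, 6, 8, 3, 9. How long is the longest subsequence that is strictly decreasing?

4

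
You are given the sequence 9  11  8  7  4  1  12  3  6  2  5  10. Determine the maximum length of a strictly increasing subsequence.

4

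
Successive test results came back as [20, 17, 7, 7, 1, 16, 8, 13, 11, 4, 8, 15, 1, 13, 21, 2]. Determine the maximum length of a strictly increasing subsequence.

5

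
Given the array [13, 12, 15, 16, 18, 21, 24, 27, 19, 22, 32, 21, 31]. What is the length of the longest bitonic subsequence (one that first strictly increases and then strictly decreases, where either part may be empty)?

9

inc[i] = longest strictly increasing subsequence ending at i; dec[i] = longest strictly decreasing subsequence starting at i:
i:      1  2  3  4  5  6  7  8  9 10 11 12 13
a[i]:  13 12 15 16 18 21 24 27 19 22 32 21 31
inc:    1  1  2  3  4  5  6  7  5  6  8  6  8
dec:    2  1  1  1  1  2  3  3  1  2  2  1  1
Best peak at i=8 (value 27): inc=7, dec=3, length 7+3−1 = 9.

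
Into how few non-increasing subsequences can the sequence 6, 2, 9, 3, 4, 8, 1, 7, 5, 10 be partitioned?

Place each on the leftmost legal pile:
6 → new pile 1 (tops now [6])
2 → pile 1 (tops now [2])
9 → new pile 2 (tops now [2, 9])
3 → pile 2 (tops now [2, 3])
4 → new pile 3 (tops now [2, 3, 4])
8 → new pile 4 (tops now [2, 3, 4, 8])
1 → pile 1 (tops now [1, 3, 4, 8])
7 → pile 4 (tops now [1, 3, 4, 7])
5 → pile 4 (tops now [1, 3, 4, 5])
10 → new pile 5 (tops now [1, 3, 4, 5, 10])
Five piles.

5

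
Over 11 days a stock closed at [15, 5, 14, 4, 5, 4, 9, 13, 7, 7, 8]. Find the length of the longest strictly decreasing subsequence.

4

Negate each value so 'decreasing' becomes 'increasing', then run patience tails on the negated sequence:
-15 → extends → [-15]
-5 → extends → [-15, -5]
-14 → replaces -5 → [-15, -14]
-4 → extends → [-15, -14, -4]
-5 → replaces -4 → [-15, -14, -5]
-4 → extends → [-15, -14, -5, -4]
-9 → replaces -5 → [-15, -14, -9, -4]
-13 → replaces -9 → [-15, -14, -13, -4]
-7 → replaces -4 → [-15, -14, -13, -7]
-7 → already a tail → [-15, -14, -13, -7]
-8 → replaces -7 → [-15, -14, -13, -8]
Four tails, so the longest strictly decreasing subsequence of the original has length 4.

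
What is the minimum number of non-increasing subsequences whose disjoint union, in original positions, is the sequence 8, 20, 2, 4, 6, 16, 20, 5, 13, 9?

5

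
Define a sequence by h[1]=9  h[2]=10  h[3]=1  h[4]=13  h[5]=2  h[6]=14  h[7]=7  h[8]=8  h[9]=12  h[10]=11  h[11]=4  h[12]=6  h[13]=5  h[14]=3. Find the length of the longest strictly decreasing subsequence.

6

Let dp[i] be the longest strictly decreasing subsequence ending at i:
i:      1  2  3  4  5  6  7  8  9 10 11 12 13 14
h[i]:   9 10  1 13  2 14  7  8 12 11  4  6  5  3
dp:     1  1  2  1  2  1  2  2  2  3  4  4  5  6
Maximum is 6.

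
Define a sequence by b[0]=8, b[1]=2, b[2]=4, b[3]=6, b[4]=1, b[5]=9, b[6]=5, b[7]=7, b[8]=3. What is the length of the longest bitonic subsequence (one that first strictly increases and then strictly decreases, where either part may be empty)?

inc[i] = longest strictly increasing subsequence ending at i; dec[i] = longest strictly decreasing subsequence starting at i:
i:     0 1 2 3 4 5 6 7 8
b[i]:  8 2 4 6 1 9 5 7 3
inc:   1 1 2 3 1 4 3 4 2
dec:   4 2 2 3 1 3 2 2 1
Best peak at i=5 (value 9): inc=4, dec=3, length 4+3−1 = 6.

6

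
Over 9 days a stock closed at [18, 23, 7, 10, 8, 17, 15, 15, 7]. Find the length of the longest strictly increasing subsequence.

3

Track the smallest tail for each achievable length (strict):
18 → extends → [18]
23 → extends → [18, 23]
7 → replaces 18 → [7, 23]
10 → replaces 23 → [7, 10]
8 → replaces 10 → [7, 8]
17 → extends → [7, 8, 17]
15 → replaces 17 → [7, 8, 15]
15 → already a tail → [7, 8, 15]
7 → already a tail → [7, 8, 15]
Three tails, so the longest strictly increasing subsequence has length 3 (e.g. 7, 10, 17).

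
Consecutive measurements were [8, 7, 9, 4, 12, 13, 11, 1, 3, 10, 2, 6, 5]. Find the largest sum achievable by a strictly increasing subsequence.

Let S[i] be the best sum of a strictly increasing subsequence ending at i:
i:      1  2  3  4  5  6  7  8  9 10 11 12 13
a[i]:   8  7  9  4 12 13 11  1  3 10  2  6  5
S:      8  7 17  4 29 42 28  1  4 27  3 10  9
Maximum is 42 (e.g. 8 + 9 + 12 + 13).

42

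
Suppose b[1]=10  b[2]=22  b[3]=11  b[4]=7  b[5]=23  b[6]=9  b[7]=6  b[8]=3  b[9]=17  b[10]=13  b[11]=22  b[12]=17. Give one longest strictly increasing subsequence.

Patience tails give the LIS length; then backtrack through the dp parents:
10 → extends → [10]
22 → extends → [10, 22]
11 → replaces 22 → [10, 11]
7 → replaces 10 → [7, 11]
23 → extends → [7, 11, 23]
9 → replaces 11 → [7, 9, 23]
6 → replaces 7 → [6, 9, 23]
3 → replaces 6 → [3, 9, 23]
17 → replaces 23 → [3, 9, 17]
13 → replaces 17 → [3, 9, 13]
22 → extends → [3, 9, 13, 22]
17 → replaces 22 → [3, 9, 13, 17]
Length 4; one witness is 10, 11, 17, 22.

10, 11, 17, 22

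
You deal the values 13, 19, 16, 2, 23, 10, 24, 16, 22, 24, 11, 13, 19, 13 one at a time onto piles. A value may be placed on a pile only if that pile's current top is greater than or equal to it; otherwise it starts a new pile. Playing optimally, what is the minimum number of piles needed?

The minimum number of non-increasing subsequences covering a sequence equals the length of its longest strictly increasing subsequence.
LIS length is 5 (e.g. 2, 10, 16, 22, 24), so 5 piles are needed.

5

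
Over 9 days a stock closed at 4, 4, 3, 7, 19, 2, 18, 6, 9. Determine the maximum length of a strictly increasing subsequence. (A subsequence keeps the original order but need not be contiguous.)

Let dp[i] be the length of the longest such subsequence ending at index i:
i:      1  2  3  4  5  6  7  8  9
a[i]:   4  4  3  7 19  2 18  6  9
dp:     1  1  1  2  3  1  3  2  3
Maximum dp value is 3.

3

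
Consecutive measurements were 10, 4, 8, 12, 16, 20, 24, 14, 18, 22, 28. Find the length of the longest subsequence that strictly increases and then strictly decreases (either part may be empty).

inc[i] = longest strictly increasing subsequence ending at i; dec[i] = longest strictly decreasing subsequence starting at i:
i:      1  2  3  4  5  6  7  8  9 10 11
a[i]:  10  4  8 12 16 20 24 14 18 22 28
inc:    1  1  2  3  4  5  6  4  5  6  7
dec:    2  1  1  1  2  2  2  1  1  1  1
Best peak at i=7 (value 24): inc=6, dec=2, length 6+2−1 = 7.

7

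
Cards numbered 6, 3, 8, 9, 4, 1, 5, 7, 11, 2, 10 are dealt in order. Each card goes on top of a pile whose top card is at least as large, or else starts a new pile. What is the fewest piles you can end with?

Place each on the leftmost legal pile:
6 → new pile 1 (tops now [6])
3 → pile 1 (tops now [3])
8 → new pile 2 (tops now [3, 8])
9 → new pile 3 (tops now [3, 8, 9])
4 → pile 2 (tops now [3, 4, 9])
1 → pile 1 (tops now [1, 4, 9])
5 → pile 3 (tops now [1, 4, 5])
7 → new pile 4 (tops now [1, 4, 5, 7])
11 → new pile 5 (tops now [1, 4, 5, 7, 11])
2 → pile 2 (tops now [1, 2, 5, 7, 11])
10 → pile 5 (tops now [1, 2, 5, 7, 10])
Five piles.

5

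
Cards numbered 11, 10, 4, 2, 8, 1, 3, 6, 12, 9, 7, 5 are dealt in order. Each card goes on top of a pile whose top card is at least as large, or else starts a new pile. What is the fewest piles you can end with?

Place each on the leftmost legal pile:
11 → new pile 1 (tops now [11])
10 → pile 1 (tops now [10])
4 → pile 1 (tops now [4])
2 → pile 1 (tops now [2])
8 → new pile 2 (tops now [2, 8])
1 → pile 1 (tops now [1, 8])
3 → pile 2 (tops now [1, 3])
6 → new pile 3 (tops now [1, 3, 6])
12 → new pile 4 (tops now [1, 3, 6, 12])
9 → pile 4 (tops now [1, 3, 6, 9])
7 → pile 4 (tops now [1, 3, 6, 7])
5 → pile 3 (tops now [1, 3, 5, 7])
Four piles.

4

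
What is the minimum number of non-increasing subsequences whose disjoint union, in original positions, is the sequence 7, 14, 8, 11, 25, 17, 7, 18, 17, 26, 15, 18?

6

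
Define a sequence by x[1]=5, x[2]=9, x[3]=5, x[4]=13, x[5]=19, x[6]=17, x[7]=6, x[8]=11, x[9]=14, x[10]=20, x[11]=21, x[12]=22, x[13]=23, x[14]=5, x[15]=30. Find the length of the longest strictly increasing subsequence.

Let dp[i] be the length of the longest such subsequence ending at index i:
i:      1  2  3  4  5  6  7  8  9 10 11 12 13 14 15
x[i]:   5  9  5 13 19 17  6 11 14 20 21 22 23  5 30
dp:     1  2  1  3  4  4  2  3  4  5  6  7  8  1  9
Maximum dp value is 9.

9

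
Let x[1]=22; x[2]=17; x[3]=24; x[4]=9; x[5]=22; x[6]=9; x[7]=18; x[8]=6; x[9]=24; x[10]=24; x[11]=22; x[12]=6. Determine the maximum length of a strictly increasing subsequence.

3

Track the smallest tail for each achievable length (strict):
22 → extends → [22]
17 → replaces 22 → [17]
24 → extends → [17, 24]
9 → replaces 17 → [9, 24]
22 → replaces 24 → [9, 22]
9 → already a tail → [9, 22]
18 → replaces 22 → [9, 18]
6 → replaces 9 → [6, 18]
24 → extends → [6, 18, 24]
24 → already a tail → [6, 18, 24]
22 → replaces 24 → [6, 18, 22]
6 → already a tail → [6, 18, 22]
Three tails, so the longest strictly increasing subsequence has length 3 (e.g. 17, 22, 24).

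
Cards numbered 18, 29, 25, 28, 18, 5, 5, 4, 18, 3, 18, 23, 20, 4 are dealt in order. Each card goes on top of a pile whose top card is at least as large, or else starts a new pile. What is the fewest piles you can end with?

3

Place each on the leftmost legal pile:
18 → new pile 1 (tops now [18])
29 → new pile 2 (tops now [18, 29])
25 → pile 2 (tops now [18, 25])
28 → new pile 3 (tops now [18, 25, 28])
18 → pile 1 (tops now [18, 25, 28])
5 → pile 1 (tops now [5, 25, 28])
5 → pile 1 (tops now [5, 25, 28])
4 → pile 1 (tops now [4, 25, 28])
18 → pile 2 (tops now [4, 18, 28])
3 → pile 1 (tops now [3, 18, 28])
18 → pile 2 (tops now [3, 18, 28])
23 → pile 3 (tops now [3, 18, 23])
20 → pile 3 (tops now [3, 18, 20])
4 → pile 2 (tops now [3, 4, 20])
Three piles.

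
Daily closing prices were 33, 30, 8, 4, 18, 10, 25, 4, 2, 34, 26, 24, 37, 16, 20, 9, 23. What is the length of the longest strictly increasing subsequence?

Track the smallest tail for each achievable length (strict):
33 → extends → [33]
30 → replaces 33 → [30]
8 → replaces 30 → [8]
4 → replaces 8 → [4]
18 → extends → [4, 18]
10 → replaces 18 → [4, 10]
25 → extends → [4, 10, 25]
4 → already a tail → [4, 10, 25]
2 → replaces 4 → [2, 10, 25]
34 → extends → [2, 10, 25, 34]
26 → replaces 34 → [2, 10, 25, 26]
24 → replaces 25 → [2, 10, 24, 26]
37 → extends → [2, 10, 24, 26, 37]
16 → replaces 24 → [2, 10, 16, 26, 37]
20 → replaces 26 → [2, 10, 16, 20, 37]
9 → replaces 10 → [2, 9, 16, 20, 37]
23 → replaces 37 → [2, 9, 16, 20, 23]
Five tails, so the longest strictly increasing subsequence has length 5 (e.g. 8, 18, 25, 34, 37).

5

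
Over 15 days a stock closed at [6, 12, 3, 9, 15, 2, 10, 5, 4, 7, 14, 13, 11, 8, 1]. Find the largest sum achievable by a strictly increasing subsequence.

Let S[i] be the best sum of a strictly increasing subsequence ending at i:
i:      1  2  3  4  5  6  7  8  9 10 11 12 13 14 15
a[i]:   6 12  3  9 15  2 10  5  4  7 14 13 11  8  1
S:      6 18  3 15 33  2 25  8  7 15 39 38 36 23  1
Maximum is 39 (e.g. 6 + 9 + 10 + 14).

39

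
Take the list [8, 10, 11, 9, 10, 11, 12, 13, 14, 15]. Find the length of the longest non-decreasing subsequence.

8

Track the smallest tail for each achievable length (allowing ties):
8 → extends → [8]
10 → extends → [8, 10]
11 → extends → [8, 10, 11]
9 → replaces 10 → [8, 9, 11]
10 → replaces 11 → [8, 9, 10]
11 → extends → [8, 9, 10, 11]
12 → extends → [8, 9, 10, 11, 12]
13 → extends → [8, 9, 10, 11, 12, 13]
14 → extends → [8, 9, 10, 11, 12, 13, 14]
15 → extends → [8, 9, 10, 11, 12, 13, 14, 15]
Eight tails, so the longest non-decreasing subsequence has length 8 (e.g. 8, 10, 11, 11, 12, 13, 14, 15).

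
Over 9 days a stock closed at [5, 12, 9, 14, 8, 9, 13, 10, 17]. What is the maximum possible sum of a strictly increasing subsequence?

Let S[i] be the best sum of a strictly increasing subsequence ending at i:
i:      1  2  3  4  5  6  7  8  9
a[i]:   5 12  9 14  8  9 13 10 17
S:      5 17 14 31 13 22 35 32 52
Maximum is 52 (e.g. 5 + 8 + 9 + 13 + 17).

52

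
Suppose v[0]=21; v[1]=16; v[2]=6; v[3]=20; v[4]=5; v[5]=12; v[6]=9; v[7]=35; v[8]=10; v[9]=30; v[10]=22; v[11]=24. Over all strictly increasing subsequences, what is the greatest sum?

Let S[i] be the best sum of a strictly increasing subsequence ending at i:
i:      0  1  2  3  4  5  6  7  8  9 10 11
v[i]:  21 16  6 20  5 12  9 35 10 30 22 24
S:     21 16  6 36  5 18 15 71 25 66 58 82
Maximum is 82 (e.g. 16 + 20 + 22 + 24).

82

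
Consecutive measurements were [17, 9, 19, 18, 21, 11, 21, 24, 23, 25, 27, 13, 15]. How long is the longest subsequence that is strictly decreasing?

Negate each value so 'decreasing' becomes 'increasing', then run patience tails on the negated sequence:
-17 → extends → [-17]
-9 → extends → [-17, -9]
-19 → replaces -17 → [-19, -9]
-18 → replaces -9 → [-19, -18]
-21 → replaces -19 → [-21, -18]
-11 → extends → [-21, -18, -11]
-21 → already a tail → [-21, -18, -11]
-24 → replaces -21 → [-24, -18, -11]
-23 → replaces -18 → [-24, -23, -11]
-25 → replaces -24 → [-25, -23, -11]
-27 → replaces -25 → [-27, -23, -11]
-13 → replaces -11 → [-27, -23, -13]
-15 → replaces -13 → [-27, -23, -15]
Three tails, so the longest strictly decreasing subsequence of the original has length 3.

3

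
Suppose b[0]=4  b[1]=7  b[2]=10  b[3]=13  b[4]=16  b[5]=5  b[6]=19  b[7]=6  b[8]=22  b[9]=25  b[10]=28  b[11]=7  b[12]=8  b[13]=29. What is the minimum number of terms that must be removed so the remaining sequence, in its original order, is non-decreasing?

Fewest deletions = n − (longest non-decreasing subsequence).
i:      0  1  2  3  4  5  6  7  8  9 10 11 12 13
b[i]:   4  7 10 13 16  5 19  6 22 25 28  7  8 29
dp:     1  2  3  4  5  2  6  3  7  8  9  4  5 10
max dp = 10, so deletions = 14 − 10 = 4.

4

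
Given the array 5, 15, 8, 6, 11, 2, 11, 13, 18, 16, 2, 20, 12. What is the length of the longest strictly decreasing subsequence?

Let dp[i] be the longest strictly decreasing subsequence ending at i:
i:      1  2  3  4  5  6  7  8  9 10 11 12 13
a[i]:   5 15  8  6 11  2 11 13 18 16  2 20 12
dp:     1  1  2  3  2  4  2  2  1  2  4  1  3
Maximum is 4.

4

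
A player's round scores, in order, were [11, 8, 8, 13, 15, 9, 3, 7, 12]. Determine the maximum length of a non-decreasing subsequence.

4

Track the smallest tail for each achievable length (allowing ties):
11 → extends → [11]
8 → replaces 11 → [8]
8 → extends → [8, 8]
13 → extends → [8, 8, 13]
15 → extends → [8, 8, 13, 15]
9 → replaces 13 → [8, 8, 9, 15]
3 → replaces 8 → [3, 8, 9, 15]
7 → replaces 8 → [3, 7, 9, 15]
12 → replaces 15 → [3, 7, 9, 12]
Four tails, so the longest non-decreasing subsequence has length 4 (e.g. 8, 8, 13, 15).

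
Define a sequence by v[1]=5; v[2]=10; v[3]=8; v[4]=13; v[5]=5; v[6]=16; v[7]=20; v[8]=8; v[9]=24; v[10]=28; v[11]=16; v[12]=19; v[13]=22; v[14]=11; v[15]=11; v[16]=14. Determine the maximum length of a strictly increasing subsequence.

Track the smallest tail for each achievable length (strict):
5 → extends → [5]
10 → extends → [5, 10]
8 → replaces 10 → [5, 8]
13 → extends → [5, 8, 13]
5 → already a tail → [5, 8, 13]
16 → extends → [5, 8, 13, 16]
20 → extends → [5, 8, 13, 16, 20]
8 → already a tail → [5, 8, 13, 16, 20]
24 → extends → [5, 8, 13, 16, 20, 24]
28 → extends → [5, 8, 13, 16, 20, 24, 28]
16 → already a tail → [5, 8, 13, 16, 20, 24, 28]
19 → replaces 20 → [5, 8, 13, 16, 19, 24, 28]
22 → replaces 24 → [5, 8, 13, 16, 19, 22, 28]
11 → replaces 13 → [5, 8, 11, 16, 19, 22, 28]
11 → already a tail → [5, 8, 11, 16, 19, 22, 28]
14 → replaces 16 → [5, 8, 11, 14, 19, 22, 28]
Seven tails, so the longest strictly increasing subsequence has length 7 (e.g. 5, 10, 13, 16, 20, 24, 28).

7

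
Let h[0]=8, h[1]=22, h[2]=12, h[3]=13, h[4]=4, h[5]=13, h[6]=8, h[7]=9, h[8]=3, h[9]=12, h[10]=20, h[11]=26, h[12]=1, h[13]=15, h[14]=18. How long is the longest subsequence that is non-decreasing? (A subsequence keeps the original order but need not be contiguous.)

Track the smallest tail for each achievable length (allowing ties):
8 → extends → [8]
22 → extends → [8, 22]
12 → replaces 22 → [8, 12]
13 → extends → [8, 12, 13]
4 → replaces 8 → [4, 12, 13]
13 → extends → [4, 12, 13, 13]
8 → replaces 12 → [4, 8, 13, 13]
9 → replaces 13 → [4, 8, 9, 13]
3 → replaces 4 → [3, 8, 9, 13]
12 → replaces 13 → [3, 8, 9, 12]
20 → extends → [3, 8, 9, 12, 20]
26 → extends → [3, 8, 9, 12, 20, 26]
1 → replaces 3 → [1, 8, 9, 12, 20, 26]
15 → replaces 20 → [1, 8, 9, 12, 15, 26]
18 → replaces 26 → [1, 8, 9, 12, 15, 18]
Six tails, so the longest non-decreasing subsequence has length 6 (e.g. 8, 12, 13, 13, 20, 26).

6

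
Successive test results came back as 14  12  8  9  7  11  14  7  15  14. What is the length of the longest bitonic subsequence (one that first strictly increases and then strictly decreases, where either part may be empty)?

inc[i] = longest strictly increasing subsequence ending at i; dec[i] = longest strictly decreasing subsequence starting at i:
i:      1  2  3  4  5  6  7  8  9 10
a[i]:  14 12  8  9  7 11 14  7 15 14
inc:    1  1  1  2  1  3  4  1  5  4
dec:    4  3  2  2  1  2  2  1  2  1
Best peak at i=9 (value 15): inc=5, dec=2, length 5+2−1 = 6.

6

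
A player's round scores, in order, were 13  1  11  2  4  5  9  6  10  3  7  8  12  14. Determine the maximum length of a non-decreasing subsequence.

9

Track the smallest tail for each achievable length (allowing ties):
13 → extends → [13]
1 → replaces 13 → [1]
11 → extends → [1, 11]
2 → replaces 11 → [1, 2]
4 → extends → [1, 2, 4]
5 → extends → [1, 2, 4, 5]
9 → extends → [1, 2, 4, 5, 9]
6 → replaces 9 → [1, 2, 4, 5, 6]
10 → extends → [1, 2, 4, 5, 6, 10]
3 → replaces 4 → [1, 2, 3, 5, 6, 10]
7 → replaces 10 → [1, 2, 3, 5, 6, 7]
8 → extends → [1, 2, 3, 5, 6, 7, 8]
12 → extends → [1, 2, 3, 5, 6, 7, 8, 12]
14 → extends → [1, 2, 3, 5, 6, 7, 8, 12, 14]
Nine tails, so the longest non-decreasing subsequence has length 9 (e.g. 1, 2, 4, 5, 6, 7, 8, 12, 14).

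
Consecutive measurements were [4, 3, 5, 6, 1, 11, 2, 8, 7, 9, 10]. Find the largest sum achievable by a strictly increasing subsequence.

42

Let S[i] be the best sum of a strictly increasing subsequence ending at i:
i:      1  2  3  4  5  6  7  8  9 10 11
a[i]:   4  3  5  6  1 11  2  8  7  9 10
S:      4  3  9 15  1 26  3 23 22 32 42
Maximum is 42 (e.g. 4 + 5 + 6 + 8 + 9 + 10).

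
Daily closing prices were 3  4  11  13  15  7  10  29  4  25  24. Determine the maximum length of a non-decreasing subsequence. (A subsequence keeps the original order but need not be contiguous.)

6

Let dp[i] be the length of the longest such subsequence ending at index i:
i:      1  2  3  4  5  6  7  8  9 10 11
a[i]:   3  4 11 13 15  7 10 29  4 25 24
dp:     1  2  3  4  5  3  4  6  3  6  6
Maximum dp value is 6.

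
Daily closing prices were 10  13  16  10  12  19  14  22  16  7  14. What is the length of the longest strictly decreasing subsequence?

3

Negate each value so 'decreasing' becomes 'increasing', then run patience tails on the negated sequence:
-10 → extends → [-10]
-13 → replaces -10 → [-13]
-16 → replaces -13 → [-16]
-10 → extends → [-16, -10]
-12 → replaces -10 → [-16, -12]
-19 → replaces -16 → [-19, -12]
-14 → replaces -12 → [-19, -14]
-22 → replaces -19 → [-22, -14]
-16 → replaces -14 → [-22, -16]
-7 → extends → [-22, -16, -7]
-14 → replaces -7 → [-22, -16, -14]
Three tails, so the longest strictly decreasing subsequence of the original has length 3.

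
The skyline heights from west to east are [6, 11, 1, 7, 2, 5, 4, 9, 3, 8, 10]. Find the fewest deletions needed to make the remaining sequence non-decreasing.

6

Fewest deletions = n − (longest non-decreasing subsequence).
i:      1  2  3  4  5  6  7  8  9 10 11
a[i]:   6 11  1  7  2  5  4  9  3  8 10
dp:     1  2  1  2  2  3  3  4  3  4  5
max dp = 5, so deletions = 11 − 5 = 6.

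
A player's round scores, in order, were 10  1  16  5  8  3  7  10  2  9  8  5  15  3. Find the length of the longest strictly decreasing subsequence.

Negate each value so 'decreasing' becomes 'increasing', then run patience tails on the negated sequence:
-10 → extends → [-10]
-1 → extends → [-10, -1]
-16 → replaces -10 → [-16, -1]
-5 → replaces -1 → [-16, -5]
-8 → replaces -5 → [-16, -8]
-3 → extends → [-16, -8, -3]
-7 → replaces -3 → [-16, -8, -7]
-10 → replaces -8 → [-16, -10, -7]
-2 → extends → [-16, -10, -7, -2]
-9 → replaces -7 → [-16, -10, -9, -2]
-8 → replaces -2 → [-16, -10, -9, -8]
-5 → extends → [-16, -10, -9, -8, -5]
-15 → replaces -10 → [-16, -15, -9, -8, -5]
-3 → extends → [-16, -15, -9, -8, -5, -3]
Six tails, so the longest strictly decreasing subsequence of the original has length 6.

6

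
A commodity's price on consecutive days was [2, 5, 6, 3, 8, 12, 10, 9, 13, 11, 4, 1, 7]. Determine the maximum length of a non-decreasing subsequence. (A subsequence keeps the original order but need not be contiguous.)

Track the smallest tail for each achievable length (allowing ties):
2 → extends → [2]
5 → extends → [2, 5]
6 → extends → [2, 5, 6]
3 → replaces 5 → [2, 3, 6]
8 → extends → [2, 3, 6, 8]
12 → extends → [2, 3, 6, 8, 12]
10 → replaces 12 → [2, 3, 6, 8, 10]
9 → replaces 10 → [2, 3, 6, 8, 9]
13 → extends → [2, 3, 6, 8, 9, 13]
11 → replaces 13 → [2, 3, 6, 8, 9, 11]
4 → replaces 6 → [2, 3, 4, 8, 9, 11]
1 → replaces 2 → [1, 3, 4, 8, 9, 11]
7 → replaces 8 → [1, 3, 4, 7, 9, 11]
Six tails, so the longest non-decreasing subsequence has length 6 (e.g. 2, 5, 6, 8, 12, 13).

6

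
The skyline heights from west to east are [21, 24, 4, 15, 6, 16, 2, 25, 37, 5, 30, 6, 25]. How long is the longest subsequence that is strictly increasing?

5

Track the smallest tail for each achievable length (strict):
21 → extends → [21]
24 → extends → [21, 24]
4 → replaces 21 → [4, 24]
15 → replaces 24 → [4, 15]
6 → replaces 15 → [4, 6]
16 → extends → [4, 6, 16]
2 → replaces 4 → [2, 6, 16]
25 → extends → [2, 6, 16, 25]
37 → extends → [2, 6, 16, 25, 37]
5 → replaces 6 → [2, 5, 16, 25, 37]
30 → replaces 37 → [2, 5, 16, 25, 30]
6 → replaces 16 → [2, 5, 6, 25, 30]
25 → already a tail → [2, 5, 6, 25, 30]
Five tails, so the longest strictly increasing subsequence has length 5 (e.g. 4, 15, 16, 25, 37).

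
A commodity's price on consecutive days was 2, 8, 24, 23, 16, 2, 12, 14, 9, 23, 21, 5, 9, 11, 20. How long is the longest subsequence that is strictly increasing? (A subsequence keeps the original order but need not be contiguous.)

5

Let dp[i] be the length of the longest such subsequence ending at index i:
i:      1  2  3  4  5  6  7  8  9 10 11 12 13 14 15
a[i]:   2  8 24 23 16  2 12 14  9 23 21  5  9 11 20
dp:     1  2  3  3  3  1  3  4  3  5  5  2  3  4  5
Maximum dp value is 5.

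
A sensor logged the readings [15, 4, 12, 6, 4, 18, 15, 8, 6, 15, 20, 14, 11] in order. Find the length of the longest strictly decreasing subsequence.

4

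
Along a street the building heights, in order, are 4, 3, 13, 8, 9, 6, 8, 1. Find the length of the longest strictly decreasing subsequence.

4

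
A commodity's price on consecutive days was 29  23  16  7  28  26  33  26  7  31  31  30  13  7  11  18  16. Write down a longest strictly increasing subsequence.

23, 28, 33

Patience tails give the LIS length; then backtrack through the dp parents:
29 → extends → [29]
23 → replaces 29 → [23]
16 → replaces 23 → [16]
7 → replaces 16 → [7]
28 → extends → [7, 28]
26 → replaces 28 → [7, 26]
33 → extends → [7, 26, 33]
26 → already a tail → [7, 26, 33]
7 → already a tail → [7, 26, 33]
31 → replaces 33 → [7, 26, 31]
31 → already a tail → [7, 26, 31]
30 → replaces 31 → [7, 26, 30]
13 → replaces 26 → [7, 13, 30]
7 → already a tail → [7, 13, 30]
11 → replaces 13 → [7, 11, 30]
18 → replaces 30 → [7, 11, 18]
16 → replaces 18 → [7, 11, 16]
Length 3; one witness is 23, 28, 33.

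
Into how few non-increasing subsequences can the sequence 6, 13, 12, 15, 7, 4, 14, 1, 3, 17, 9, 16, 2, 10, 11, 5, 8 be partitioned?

5

The minimum number of non-increasing subsequences covering a sequence equals the length of its longest strictly increasing subsequence.
LIS length is 5 (e.g. 6, 7, 9, 10, 11), so 5 piles are needed.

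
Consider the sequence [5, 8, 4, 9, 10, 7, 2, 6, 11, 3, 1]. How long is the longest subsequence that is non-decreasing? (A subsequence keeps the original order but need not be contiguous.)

5

Track the smallest tail for each achievable length (allowing ties):
5 → extends → [5]
8 → extends → [5, 8]
4 → replaces 5 → [4, 8]
9 → extends → [4, 8, 9]
10 → extends → [4, 8, 9, 10]
7 → replaces 8 → [4, 7, 9, 10]
2 → replaces 4 → [2, 7, 9, 10]
6 → replaces 7 → [2, 6, 9, 10]
11 → extends → [2, 6, 9, 10, 11]
3 → replaces 6 → [2, 3, 9, 10, 11]
1 → replaces 2 → [1, 3, 9, 10, 11]
Five tails, so the longest non-decreasing subsequence has length 5 (e.g. 5, 8, 9, 10, 11).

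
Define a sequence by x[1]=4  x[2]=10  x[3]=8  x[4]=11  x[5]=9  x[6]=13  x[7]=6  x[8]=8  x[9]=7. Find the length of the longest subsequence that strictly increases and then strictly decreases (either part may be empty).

6

inc[i] = longest strictly increasing subsequence ending at i; dec[i] = longest strictly decreasing subsequence starting at i:
i:      1  2  3  4  5  6  7  8  9
x[i]:   4 10  8 11  9 13  6  8  7
inc:    1  2  2  3  3  4  2  3  3
dec:    1  4  2  4  3  3  1  2  1
Best peak at i=4 (value 11): inc=3, dec=4, length 3+4−1 = 6.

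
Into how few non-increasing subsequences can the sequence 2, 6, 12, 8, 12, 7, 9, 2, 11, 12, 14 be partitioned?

7

Place each on the leftmost legal pile:
2 → new pile 1 (tops now [2])
6 → new pile 2 (tops now [2, 6])
12 → new pile 3 (tops now [2, 6, 12])
8 → pile 3 (tops now [2, 6, 8])
12 → new pile 4 (tops now [2, 6, 8, 12])
7 → pile 3 (tops now [2, 6, 7, 12])
9 → pile 4 (tops now [2, 6, 7, 9])
2 → pile 1 (tops now [2, 6, 7, 9])
11 → new pile 5 (tops now [2, 6, 7, 9, 11])
12 → new pile 6 (tops now [2, 6, 7, 9, 11, 12])
14 → new pile 7 (tops now [2, 6, 7, 9, 11, 12, 14])
Seven piles.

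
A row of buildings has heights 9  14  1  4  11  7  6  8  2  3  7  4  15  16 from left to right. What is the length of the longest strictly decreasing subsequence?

Negate each value so 'decreasing' becomes 'increasing', then run patience tails on the negated sequence:
-9 → extends → [-9]
-14 → replaces -9 → [-14]
-1 → extends → [-14, -1]
-4 → replaces -1 → [-14, -4]
-11 → replaces -4 → [-14, -11]
-7 → extends → [-14, -11, -7]
-6 → extends → [-14, -11, -7, -6]
-8 → replaces -7 → [-14, -11, -8, -6]
-2 → extends → [-14, -11, -8, -6, -2]
-3 → replaces -2 → [-14, -11, -8, -6, -3]
-7 → replaces -6 → [-14, -11, -8, -7, -3]
-4 → replaces -3 → [-14, -11, -8, -7, -4]
-15 → replaces -14 → [-15, -11, -8, -7, -4]
-16 → replaces -15 → [-16, -11, -8, -7, -4]
Five tails, so the longest strictly decreasing subsequence of the original has length 5.

5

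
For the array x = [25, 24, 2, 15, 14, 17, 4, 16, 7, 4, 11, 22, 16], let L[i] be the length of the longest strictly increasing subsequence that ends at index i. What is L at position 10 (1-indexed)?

2

dp[i] = 1 + max{dp[j] : j<i, x[j]<x[i]} (or 1 if no such j):
i:      1  2  3  4  5  6  7  8  9 10 11 12 13
x[i]:  25 24  2 15 14 17  4 16  7  4 11 22 16
dp:     1  1  1  2  2  3  2  3  3  2  4  5  5
At index 10 the value is 2.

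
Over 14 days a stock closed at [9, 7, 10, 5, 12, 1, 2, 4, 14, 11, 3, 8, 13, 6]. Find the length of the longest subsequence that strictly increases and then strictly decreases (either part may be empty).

inc[i] = longest strictly increasing subsequence ending at i; dec[i] = longest strictly decreasing subsequence starting at i:
i:      1  2  3  4  5  6  7  8  9 10 11 12 13 14
a[i]:   9  7 10  5 12  1  2  4 14 11  3  8 13  6
inc:    1  1  2  1  3  1  2  3  4  4  3  4  5  4
dec:    5  4  4  3  4  1  1  2  4  3  1  2  2  1
Best peak at i=9 (value 14): inc=4, dec=4, length 4+4−1 = 7.

7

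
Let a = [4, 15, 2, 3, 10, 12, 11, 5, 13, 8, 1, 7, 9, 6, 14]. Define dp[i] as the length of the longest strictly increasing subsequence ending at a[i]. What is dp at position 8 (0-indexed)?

5

dp[i] = 1 + max{dp[j] : j<i, a[j]<a[i]} (or 1 if no such j):
i:      0  1  2  3  4  5  6  7  8  9 10 11 12 13 14
a[i]:   4 15  2  3 10 12 11  5 13  8  1  7  9  6 14
dp:     1  2  1  2  3  4  4  3  5  4  1  4  5  4  6
At index 8 the value is 5.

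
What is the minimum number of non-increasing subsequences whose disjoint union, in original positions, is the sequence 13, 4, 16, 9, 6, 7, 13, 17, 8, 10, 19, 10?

6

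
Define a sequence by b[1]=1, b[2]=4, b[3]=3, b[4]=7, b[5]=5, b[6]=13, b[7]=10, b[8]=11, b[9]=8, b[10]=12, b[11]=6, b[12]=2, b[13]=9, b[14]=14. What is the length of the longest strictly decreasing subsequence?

Let dp[i] be the longest strictly decreasing subsequence ending at i:
i:      1  2  3  4  5  6  7  8  9 10 11 12 13 14
b[i]:   1  4  3  7  5 13 10 11  8 12  6  2  9 14
dp:     1  1  2  1  2  1  2  2  3  2  4  5  3  1
Maximum is 5.

5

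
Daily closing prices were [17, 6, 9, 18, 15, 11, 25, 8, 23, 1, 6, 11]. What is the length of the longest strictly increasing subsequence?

4

Track the smallest tail for each achievable length (strict):
17 → extends → [17]
6 → replaces 17 → [6]
9 → extends → [6, 9]
18 → extends → [6, 9, 18]
15 → replaces 18 → [6, 9, 15]
11 → replaces 15 → [6, 9, 11]
25 → extends → [6, 9, 11, 25]
8 → replaces 9 → [6, 8, 11, 25]
23 → replaces 25 → [6, 8, 11, 23]
1 → replaces 6 → [1, 8, 11, 23]
6 → replaces 8 → [1, 6, 11, 23]
11 → already a tail → [1, 6, 11, 23]
Four tails, so the longest strictly increasing subsequence has length 4 (e.g. 6, 9, 18, 25).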